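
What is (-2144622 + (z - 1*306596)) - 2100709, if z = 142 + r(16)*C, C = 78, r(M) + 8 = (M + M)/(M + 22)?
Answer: -86494523/19 ≈ -4.5523e+6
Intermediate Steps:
r(M) = -8 + 2*M/(22 + M) (r(M) = -8 + (M + M)/(M + 22) = -8 + (2*M)/(22 + M) = -8 + 2*M/(22 + M))
z = -7910/19 (z = 142 + (2*(-88 - 3*16)/(22 + 16))*78 = 142 + (2*(-88 - 48)/38)*78 = 142 + (2*(1/38)*(-136))*78 = 142 - 136/19*78 = 142 - 10608/19 = -7910/19 ≈ -416.32)
(-2144622 + (z - 1*306596)) - 2100709 = (-2144622 + (-7910/19 - 1*306596)) - 2100709 = (-2144622 + (-7910/19 - 306596)) - 2100709 = (-2144622 - 5833234/19) - 2100709 = -46581052/19 - 2100709 = -86494523/19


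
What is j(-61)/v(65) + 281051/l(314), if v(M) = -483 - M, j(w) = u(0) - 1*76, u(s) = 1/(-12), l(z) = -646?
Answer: -923800789/2124048 ≈ -434.92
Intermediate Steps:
u(s) = -1/12
j(w) = -913/12 (j(w) = -1/12 - 1*76 = -1/12 - 76 = -913/12)
j(-61)/v(65) + 281051/l(314) = -913/(12*(-483 - 1*65)) + 281051/(-646) = -913/(12*(-483 - 65)) + 281051*(-1/646) = -913/12/(-548) - 281051/646 = -913/12*(-1/548) - 281051/646 = 913/6576 - 281051/646 = -923800789/2124048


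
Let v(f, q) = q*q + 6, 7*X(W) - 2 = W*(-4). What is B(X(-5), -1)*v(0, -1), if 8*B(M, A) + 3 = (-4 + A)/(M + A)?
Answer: -14/3 ≈ -4.6667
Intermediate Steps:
X(W) = 2/7 - 4*W/7 (X(W) = 2/7 + (W*(-4))/7 = 2/7 + (-4*W)/7 = 2/7 - 4*W/7)
B(M, A) = -3/8 + (-4 + A)/(8*(A + M)) (B(M, A) = -3/8 + ((-4 + A)/(M + A))/8 = -3/8 + ((-4 + A)/(A + M))/8 = -3/8 + (-4 + A)/(8*(A + M)))
v(f, q) = 6 + q² (v(f, q) = q² + 6 = 6 + q²)
B(X(-5), -1)*v(0, -1) = ((-4 - 3*(2/7 - 4/7*(-5)) - 2*(-1))/(8*(-1 + (2/7 - 4/7*(-5)))))*(6 + (-1)²) = ((-4 - 3*(2/7 + 20/7) + 2)/(8*(-1 + (2/7 + 20/7))))*(6 + 1) = ((-4 - 3*22/7 + 2)/(8*(-1 + 22/7)))*7 = ((-4 - 66/7 + 2)/(8*(15/7)))*7 = ((⅛)*(7/15)*(-80/7))*7 = -⅔*7 = -14/3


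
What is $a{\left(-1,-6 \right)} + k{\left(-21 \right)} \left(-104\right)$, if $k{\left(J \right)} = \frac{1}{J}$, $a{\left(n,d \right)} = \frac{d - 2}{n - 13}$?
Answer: $\frac{116}{21} \approx 5.5238$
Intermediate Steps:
$a{\left(n,d \right)} = \frac{-2 + d}{-13 + n}$
$a{\left(-1,-6 \right)} + k{\left(-21 \right)} \left(-104\right) = \frac{-2 - 6}{-13 - 1} + \frac{1}{-21} \left(-104\right) = \frac{1}{-14} \left(-8\right) - - \frac{104}{21} = \left(- \frac{1}{14}\right) \left(-8\right) + \frac{104}{21} = \frac{4}{7} + \frac{104}{21} = \frac{116}{21}$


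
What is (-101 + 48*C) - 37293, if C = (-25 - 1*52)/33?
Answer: -37506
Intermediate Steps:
C = -7/3 (C = (-25 - 52)*(1/33) = -77*1/33 = -7/3 ≈ -2.3333)
(-101 + 48*C) - 37293 = (-101 + 48*(-7/3)) - 37293 = (-101 - 112) - 37293 = -213 - 37293 = -37506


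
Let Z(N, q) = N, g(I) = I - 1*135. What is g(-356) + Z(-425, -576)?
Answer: -916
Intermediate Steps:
g(I) = -135 + I (g(I) = I - 135 = -135 + I)
g(-356) + Z(-425, -576) = (-135 - 356) - 425 = -491 - 425 = -916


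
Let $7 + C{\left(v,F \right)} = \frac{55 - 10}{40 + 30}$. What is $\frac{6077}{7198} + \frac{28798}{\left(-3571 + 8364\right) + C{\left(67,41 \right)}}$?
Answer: $\frac{56089323}{8175586} \approx 6.8606$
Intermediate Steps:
$C{\left(v,F \right)} = - \frac{89}{14}$ ($C{\left(v,F \right)} = -7 + \frac{55 - 10}{40 + 30} = -7 + \frac{45}{70} = -7 + 45 \cdot \frac{1}{70} = -7 + \frac{9}{14} = - \frac{89}{14}$)
$\frac{6077}{7198} + \frac{28798}{\left(-3571 + 8364\right) + C{\left(67,41 \right)}} = \frac{6077}{7198} + \frac{28798}{\left(-3571 + 8364\right) - \frac{89}{14}} = 6077 \cdot \frac{1}{7198} + \frac{28798}{4793 - \frac{89}{14}} = \frac{103}{122} + \frac{28798}{\frac{67013}{14}} = \frac{103}{122} + 28798 \cdot \frac{14}{67013} = \frac{103}{122} + \frac{403172}{67013} = \frac{56089323}{8175586}$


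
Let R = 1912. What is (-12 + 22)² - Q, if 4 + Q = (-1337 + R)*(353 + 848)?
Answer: -690471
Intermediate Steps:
Q = 690571 (Q = -4 + (-1337 + 1912)*(353 + 848) = -4 + 575*1201 = -4 + 690575 = 690571)
(-12 + 22)² - Q = (-12 + 22)² - 1*690571 = 10² - 690571 = 100 - 690571 = -690471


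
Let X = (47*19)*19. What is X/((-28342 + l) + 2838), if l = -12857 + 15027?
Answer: -16967/23334 ≈ -0.72714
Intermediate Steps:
l = 2170
X = 16967 (X = 893*19 = 16967)
X/((-28342 + l) + 2838) = 16967/((-28342 + 2170) + 2838) = 16967/(-26172 + 2838) = 16967/(-23334) = 16967*(-1/23334) = -16967/23334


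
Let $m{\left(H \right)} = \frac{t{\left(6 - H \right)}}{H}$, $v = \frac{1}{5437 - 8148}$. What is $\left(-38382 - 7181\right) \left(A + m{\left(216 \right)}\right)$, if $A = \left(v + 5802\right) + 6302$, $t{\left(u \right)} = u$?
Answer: $- \frac{53819337411469}{97596} \approx -5.5145 \cdot 10^{8}$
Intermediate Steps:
$v = - \frac{1}{2711}$ ($v = \frac{1}{-2711} = - \frac{1}{2711} \approx -0.00036887$)
$A = \frac{32813943}{2711}$ ($A = \left(- \frac{1}{2711} + 5802\right) + 6302 = \frac{15729221}{2711} + 6302 = \frac{32813943}{2711} \approx 12104.0$)
$m{\left(H \right)} = \frac{6 - H}{H}$
$\left(-38382 - 7181\right) \left(A + m{\left(216 \right)}\right) = \left(-38382 - 7181\right) \left(\frac{32813943}{2711} + \frac{6 - 216}{216}\right) = - 45563 \left(\frac{32813943}{2711} + \frac{6 - 216}{216}\right) = - 45563 \left(\frac{32813943}{2711} + \frac{1}{216} \left(-210\right)\right) = - 45563 \left(\frac{32813943}{2711} - \frac{35}{36}\right) = \left(-45563\right) \frac{1181207063}{97596} = - \frac{53819337411469}{97596}$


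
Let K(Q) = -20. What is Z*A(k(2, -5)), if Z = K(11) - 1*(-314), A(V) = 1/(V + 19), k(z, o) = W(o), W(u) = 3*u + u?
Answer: -294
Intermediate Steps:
W(u) = 4*u
k(z, o) = 4*o
A(V) = 1/(19 + V)
Z = 294 (Z = -20 - 1*(-314) = -20 + 314 = 294)
Z*A(k(2, -5)) = 294/(19 + 4*(-5)) = 294/(19 - 20) = 294/(-1) = 294*(-1) = -294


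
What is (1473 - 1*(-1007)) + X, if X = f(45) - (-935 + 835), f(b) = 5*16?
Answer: 2660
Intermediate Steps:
f(b) = 80
X = 180 (X = 80 - (-935 + 835) = 80 - 1*(-100) = 80 + 100 = 180)
(1473 - 1*(-1007)) + X = (1473 - 1*(-1007)) + 180 = (1473 + 1007) + 180 = 2480 + 180 = 2660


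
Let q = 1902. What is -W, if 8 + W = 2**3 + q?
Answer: -1902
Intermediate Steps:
W = 1902 (W = -8 + (2**3 + 1902) = -8 + (8 + 1902) = -8 + 1910 = 1902)
-W = -1*1902 = -1902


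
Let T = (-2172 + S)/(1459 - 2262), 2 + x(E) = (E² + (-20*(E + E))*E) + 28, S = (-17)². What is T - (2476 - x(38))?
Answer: -47187215/803 ≈ -58764.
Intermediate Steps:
S = 289
x(E) = 26 - 39*E² (x(E) = -2 + ((E² + (-20*(E + E))*E) + 28) = -2 + ((E² + (-40*E)*E) + 28) = -2 + ((E² - 40*E²) + 28) = -2 + (-39*E² + 28) = -2 + (28 - 39*E²) = 26 - 39*E²)
T = 1883/803 (T = (-2172 + 289)/(1459 - 2262) = -1883/(-803) = -1883*(-1/803) = 1883/803 ≈ 2.3450)
T - (2476 - x(38)) = 1883/803 - (2476 - (26 - 39*38²)) = 1883/803 - (2476 - (26 - 39*1444)) = 1883/803 - (2476 - (26 - 56316)) = 1883/803 - (2476 - 1*(-56290)) = 1883/803 - (2476 + 56290) = 1883/803 - 1*58766 = 1883/803 - 58766 = -47187215/803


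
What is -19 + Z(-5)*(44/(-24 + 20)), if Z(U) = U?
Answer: 36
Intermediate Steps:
-19 + Z(-5)*(44/(-24 + 20)) = -19 - 220/(-24 + 20) = -19 - 220/(-4) = -19 - 220*(-1)/4 = -19 - 5*(-11) = -19 + 55 = 36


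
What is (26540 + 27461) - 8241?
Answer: 45760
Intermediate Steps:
(26540 + 27461) - 8241 = 54001 - 8241 = 45760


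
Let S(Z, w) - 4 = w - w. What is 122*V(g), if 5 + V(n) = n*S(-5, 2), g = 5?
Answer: 1830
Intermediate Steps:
S(Z, w) = 4 (S(Z, w) = 4 + (w - w) = 4 + 0 = 4)
V(n) = -5 + 4*n (V(n) = -5 + n*4 = -5 + 4*n)
122*V(g) = 122*(-5 + 4*5) = 122*(-5 + 20) = 122*15 = 1830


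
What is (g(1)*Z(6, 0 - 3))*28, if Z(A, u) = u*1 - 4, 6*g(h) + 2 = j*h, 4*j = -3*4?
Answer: 490/3 ≈ 163.33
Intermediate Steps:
j = -3 (j = (-3*4)/4 = (¼)*(-12) = -3)
g(h) = -⅓ - h/2 (g(h) = -⅓ + (-3*h)/6 = -⅓ - h/2)
Z(A, u) = -4 + u (Z(A, u) = u - 4 = -4 + u)
(g(1)*Z(6, 0 - 3))*28 = ((-⅓ - ½*1)*(-4 + (0 - 3)))*28 = ((-⅓ - ½)*(-4 - 3))*28 = -⅚*(-7)*28 = (35/6)*28 = 490/3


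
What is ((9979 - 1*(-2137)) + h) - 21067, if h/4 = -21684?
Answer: -95687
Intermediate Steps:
h = -86736 (h = 4*(-21684) = -86736)
((9979 - 1*(-2137)) + h) - 21067 = ((9979 - 1*(-2137)) - 86736) - 21067 = ((9979 + 2137) - 86736) - 21067 = (12116 - 86736) - 21067 = -74620 - 21067 = -95687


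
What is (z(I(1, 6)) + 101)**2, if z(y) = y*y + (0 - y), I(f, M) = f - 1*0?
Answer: 10201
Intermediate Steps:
I(f, M) = f (I(f, M) = f + 0 = f)
z(y) = y**2 - y
(z(I(1, 6)) + 101)**2 = (1*(-1 + 1) + 101)**2 = (1*0 + 101)**2 = (0 + 101)**2 = 101**2 = 10201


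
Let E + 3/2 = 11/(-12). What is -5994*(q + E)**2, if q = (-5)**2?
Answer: -24455853/8 ≈ -3.0570e+6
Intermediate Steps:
q = 25
E = -29/12 (E = -3/2 + 11/(-12) = -3/2 + 11*(-1/12) = -3/2 - 11/12 = -29/12 ≈ -2.4167)
-5994*(q + E)**2 = -5994*(25 - 29/12)**2 = -5994*(271/12)**2 = -5994*73441/144 = -24455853/8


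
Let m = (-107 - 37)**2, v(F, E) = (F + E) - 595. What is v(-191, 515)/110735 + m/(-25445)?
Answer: -460619311/563530415 ≈ -0.81738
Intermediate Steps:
v(F, E) = -595 + E + F (v(F, E) = (E + F) - 595 = -595 + E + F)
m = 20736 (m = (-144)**2 = 20736)
v(-191, 515)/110735 + m/(-25445) = (-595 + 515 - 191)/110735 + 20736/(-25445) = -271*1/110735 + 20736*(-1/25445) = -271/110735 - 20736/25445 = -460619311/563530415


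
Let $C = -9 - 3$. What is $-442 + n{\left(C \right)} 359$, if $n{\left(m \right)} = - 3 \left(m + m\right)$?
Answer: $25406$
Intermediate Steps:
$C = -12$ ($C = -9 - 3 = -12$)
$n{\left(m \right)} = - 6 m$ ($n{\left(m \right)} = - 3 \cdot 2 m = - 6 m$)
$-442 + n{\left(C \right)} 359 = -442 + \left(-6\right) \left(-12\right) 359 = -442 + 72 \cdot 359 = -442 + 25848 = 25406$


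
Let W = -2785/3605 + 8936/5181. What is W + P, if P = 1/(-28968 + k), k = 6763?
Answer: 78980315494/82946799705 ≈ 0.95218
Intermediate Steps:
P = -1/22205 (P = 1/(-28968 + 6763) = 1/(-22205) = -1/22205 ≈ -4.5035e-5)
W = 3557039/3735501 (W = -2785*1/3605 + 8936*(1/5181) = -557/721 + 8936/5181 = 3557039/3735501 ≈ 0.95223)
W + P = 3557039/3735501 - 1/22205 = 78980315494/82946799705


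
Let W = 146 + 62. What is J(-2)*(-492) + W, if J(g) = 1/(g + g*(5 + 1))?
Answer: 1702/7 ≈ 243.14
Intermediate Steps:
W = 208
J(g) = 1/(7*g) (J(g) = 1/(g + g*6) = 1/(g + 6*g) = 1/(7*g))
J(-2)*(-492) + W = ((1/7)/(-2))*(-492) + 208 = ((1/7)*(-1/2))*(-492) + 208 = -1/14*(-492) + 208 = 246/7 + 208 = 1702/7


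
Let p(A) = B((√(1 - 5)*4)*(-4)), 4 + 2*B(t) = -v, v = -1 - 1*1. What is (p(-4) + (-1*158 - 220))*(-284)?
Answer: 107636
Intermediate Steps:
v = -2 (v = -1 - 1 = -2)
B(t) = -1 (B(t) = -2 + (-1*(-2))/2 = -2 + (½)*2 = -2 + 1 = -1)
p(A) = -1
(p(-4) + (-1*158 - 220))*(-284) = (-1 + (-1*158 - 220))*(-284) = (-1 + (-158 - 220))*(-284) = (-1 - 378)*(-284) = -379*(-284) = 107636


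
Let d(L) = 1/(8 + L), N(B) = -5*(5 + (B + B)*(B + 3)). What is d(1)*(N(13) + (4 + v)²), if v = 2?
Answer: -2069/9 ≈ -229.89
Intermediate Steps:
N(B) = -25 - 10*B*(3 + B) (N(B) = -5*(5 + (2*B)*(3 + B)) = -5*(5 + 2*B*(3 + B)) = -25 - 10*B*(3 + B))
d(1)*(N(13) + (4 + v)²) = ((-25 - 30*13 - 10*13²) + (4 + 2)²)/(8 + 1) = ((-25 - 390 - 10*169) + 6²)/9 = ((-25 - 390 - 1690) + 36)/9 = (-2105 + 36)/9 = (⅑)*(-2069) = -2069/9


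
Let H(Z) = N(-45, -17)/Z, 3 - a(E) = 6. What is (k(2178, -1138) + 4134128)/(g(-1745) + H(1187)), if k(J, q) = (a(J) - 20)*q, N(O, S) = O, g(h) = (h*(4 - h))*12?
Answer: -4938278474/43472759265 ≈ -0.11359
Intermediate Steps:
a(E) = -3 (a(E) = 3 - 1*6 = 3 - 6 = -3)
g(h) = 12*h*(4 - h)
k(J, q) = -23*q (k(J, q) = (-3 - 20)*q = -23*q)
H(Z) = -45/Z
(k(2178, -1138) + 4134128)/(g(-1745) + H(1187)) = (-23*(-1138) + 4134128)/(12*(-1745)*(4 - 1*(-1745)) - 45/1187) = (26174 + 4134128)/(12*(-1745)*(4 + 1745) - 45*1/1187) = 4160302/(12*(-1745)*1749 - 45/1187) = 4160302/(-36624060 - 45/1187) = 4160302/(-43472759265/1187) = 4160302*(-1187/43472759265) = -4938278474/43472759265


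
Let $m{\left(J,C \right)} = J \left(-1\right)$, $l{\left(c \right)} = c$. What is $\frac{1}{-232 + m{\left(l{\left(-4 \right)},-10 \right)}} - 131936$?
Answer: $- \frac{30081409}{228} \approx -1.3194 \cdot 10^{5}$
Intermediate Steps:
$m{\left(J,C \right)} = - J$
$\frac{1}{-232 + m{\left(l{\left(-4 \right)},-10 \right)}} - 131936 = \frac{1}{-232 - -4} - 131936 = \frac{1}{-232 + 4} - 131936 = \frac{1}{-228} - 131936 = - \frac{1}{228} - 131936 = - \frac{30081409}{228}$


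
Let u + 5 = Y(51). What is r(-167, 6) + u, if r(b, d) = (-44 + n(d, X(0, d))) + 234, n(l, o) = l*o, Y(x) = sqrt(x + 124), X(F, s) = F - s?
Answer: 149 + 5*sqrt(7) ≈ 162.23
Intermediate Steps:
Y(x) = sqrt(124 + x)
u = -5 + 5*sqrt(7) (u = -5 + sqrt(124 + 51) = -5 + sqrt(175) = -5 + 5*sqrt(7) ≈ 8.2288)
r(b, d) = 190 - d**2 (r(b, d) = (-44 + d*(0 - d)) + 234 = (-44 + d*(-d)) + 234 = (-44 - d**2) + 234 = 190 - d**2)
r(-167, 6) + u = (190 - 1*6**2) + (-5 + 5*sqrt(7)) = (190 - 1*36) + (-5 + 5*sqrt(7)) = (190 - 36) + (-5 + 5*sqrt(7)) = 154 + (-5 + 5*sqrt(7)) = 149 + 5*sqrt(7)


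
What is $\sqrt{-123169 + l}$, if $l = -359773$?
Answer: $i \sqrt{482942} \approx 694.94 i$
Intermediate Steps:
$\sqrt{-123169 + l} = \sqrt{-123169 - 359773} = \sqrt{-482942} = i \sqrt{482942}$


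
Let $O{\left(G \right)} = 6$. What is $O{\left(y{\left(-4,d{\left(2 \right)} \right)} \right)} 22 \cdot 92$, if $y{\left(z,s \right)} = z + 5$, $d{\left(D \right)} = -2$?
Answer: $12144$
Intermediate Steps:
$y{\left(z,s \right)} = 5 + z$
$O{\left(y{\left(-4,d{\left(2 \right)} \right)} \right)} 22 \cdot 92 = 6 \cdot 22 \cdot 92 = 132 \cdot 92 = 12144$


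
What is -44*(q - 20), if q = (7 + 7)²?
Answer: -7744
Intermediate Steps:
q = 196 (q = 14² = 196)
-44*(q - 20) = -44*(196 - 20) = -44*176 = -7744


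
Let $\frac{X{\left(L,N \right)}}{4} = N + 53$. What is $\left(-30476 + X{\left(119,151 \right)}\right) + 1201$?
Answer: $-28459$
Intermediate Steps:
$X{\left(L,N \right)} = 212 + 4 N$ ($X{\left(L,N \right)} = 4 \left(N + 53\right) = 4 \left(53 + N\right) = 212 + 4 N$)
$\left(-30476 + X{\left(119,151 \right)}\right) + 1201 = \left(-30476 + \left(212 + 4 \cdot 151\right)\right) + 1201 = \left(-30476 + \left(212 + 604\right)\right) + 1201 = \left(-30476 + 816\right) + 1201 = -29660 + 1201 = -28459$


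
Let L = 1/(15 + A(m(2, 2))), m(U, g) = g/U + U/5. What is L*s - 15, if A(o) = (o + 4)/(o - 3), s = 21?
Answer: -409/31 ≈ -13.194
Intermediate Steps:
m(U, g) = U/5 + g/U (m(U, g) = g/U + U*(1/5) = g/U + U/5 = U/5 + g/U)
A(o) = (4 + o)/(-3 + o)
L = 8/93 (L = 1/(15 + (4 + ((1/5)*2 + 2/2))/(-3 + ((1/5)*2 + 2/2))) = 1/(15 + (4 + (2/5 + 2*(1/2)))/(-3 + (2/5 + 2*(1/2)))) = 1/(15 + (4 + (2/5 + 1))/(-3 + (2/5 + 1))) = 1/(15 + (4 + 7/5)/(-3 + 7/5)) = 1/(15 + (27/5)/(-8/5)) = 1/(15 - 5/8*27/5) = 1/(15 - 27/8) = 1/(93/8) = 8/93 ≈ 0.086022)
L*s - 15 = (8/93)*21 - 15 = 56/31 - 15 = -409/31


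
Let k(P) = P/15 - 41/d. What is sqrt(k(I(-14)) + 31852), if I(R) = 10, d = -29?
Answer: sqrt(241103535)/87 ≈ 178.48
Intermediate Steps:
k(P) = 41/29 + P/15 (k(P) = P/15 - 41/(-29) = P*(1/15) - 41*(-1/29) = P/15 + 41/29 = 41/29 + P/15)
sqrt(k(I(-14)) + 31852) = sqrt((41/29 + (1/15)*10) + 31852) = sqrt((41/29 + 2/3) + 31852) = sqrt(181/87 + 31852) = sqrt(2771305/87) = sqrt(241103535)/87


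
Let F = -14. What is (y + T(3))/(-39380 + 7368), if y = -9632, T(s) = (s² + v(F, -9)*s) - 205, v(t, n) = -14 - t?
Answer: 2457/8003 ≈ 0.30701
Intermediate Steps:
T(s) = -205 + s² (T(s) = (s² + (-14 - 1*(-14))*s) - 205 = (s² + (-14 + 14)*s) - 205 = (s² + 0*s) - 205 = (s² + 0) - 205 = s² - 205 = -205 + s²)
(y + T(3))/(-39380 + 7368) = (-9632 + (-205 + 3²))/(-39380 + 7368) = (-9632 + (-205 + 9))/(-32012) = (-9632 - 196)*(-1/32012) = -9828*(-1/32012) = 2457/8003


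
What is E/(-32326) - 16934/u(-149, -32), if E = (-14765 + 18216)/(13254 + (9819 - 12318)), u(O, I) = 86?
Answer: -420527038729/2135663370 ≈ -196.91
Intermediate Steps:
E = 3451/10755 (E = 3451/(13254 - 2499) = 3451/10755 ≈ 0.32087)
E/(-32326) - 16934/u(-149, -32) = (3451/10755)/(-32326) - 16934/86 = (3451/10755)*(-1/32326) - 16934*1/86 = -493/49666590 - 8467/43 = -420527038729/2135663370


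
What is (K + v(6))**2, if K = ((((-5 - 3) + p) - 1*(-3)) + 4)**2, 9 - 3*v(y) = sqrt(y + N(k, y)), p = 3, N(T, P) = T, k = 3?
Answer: 36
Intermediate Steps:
v(y) = 3 - sqrt(3 + y)/3 (v(y) = 3 - sqrt(y + 3)/3 = 3 - sqrt(3 + y)/3)
K = 4 (K = ((((-5 - 3) + 3) - 1*(-3)) + 4)**2 = (((-8 + 3) + 3) + 4)**2 = ((-5 + 3) + 4)**2 = (-2 + 4)**2 = 2**2 = 4)
(K + v(6))**2 = (4 + (3 - sqrt(3 + 6)/3))**2 = (4 + (3 - sqrt(9)/3))**2 = (4 + (3 - 1/3*3))**2 = (4 + (3 - 1))**2 = (4 + 2)**2 = 6**2 = 36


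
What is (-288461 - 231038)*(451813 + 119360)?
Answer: -296723802327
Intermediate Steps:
(-288461 - 231038)*(451813 + 119360) = -519499*571173 = -296723802327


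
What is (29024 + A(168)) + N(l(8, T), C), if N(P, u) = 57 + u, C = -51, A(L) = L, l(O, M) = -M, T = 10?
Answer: 29198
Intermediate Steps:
(29024 + A(168)) + N(l(8, T), C) = (29024 + 168) + (57 - 51) = 29192 + 6 = 29198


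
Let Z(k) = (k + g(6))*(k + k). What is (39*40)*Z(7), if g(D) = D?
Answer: 283920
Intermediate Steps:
Z(k) = 2*k*(6 + k) (Z(k) = (k + 6)*(k + k) = (6 + k)*(2*k) = 2*k*(6 + k))
(39*40)*Z(7) = (39*40)*(2*7*(6 + 7)) = 1560*(2*7*13) = 1560*182 = 283920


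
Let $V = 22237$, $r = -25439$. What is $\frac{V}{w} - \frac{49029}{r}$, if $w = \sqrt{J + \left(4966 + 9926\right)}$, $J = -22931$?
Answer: $\frac{49029}{25439} - \frac{22237 i \sqrt{8039}}{8039} \approx 1.9273 - 248.01 i$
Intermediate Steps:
$w = i \sqrt{8039}$ ($w = \sqrt{-22931 + \left(4966 + 9926\right)} = \sqrt{-22931 + 14892} = \sqrt{-8039} = i \sqrt{8039} \approx 89.661 i$)
$\frac{V}{w} - \frac{49029}{r} = \frac{22237}{i \sqrt{8039}} - \frac{49029}{-25439} = 22237 \left(- \frac{i \sqrt{8039}}{8039}\right) - - \frac{49029}{25439} = - \frac{22237 i \sqrt{8039}}{8039} + \frac{49029}{25439} = \frac{49029}{25439} - \frac{22237 i \sqrt{8039}}{8039}$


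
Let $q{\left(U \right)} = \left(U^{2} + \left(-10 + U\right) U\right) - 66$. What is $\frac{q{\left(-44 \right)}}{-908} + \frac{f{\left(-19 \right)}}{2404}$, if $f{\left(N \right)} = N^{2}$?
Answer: $- \frac{2469899}{545708} \approx -4.526$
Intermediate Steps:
$q{\left(U \right)} = -66 + U^{2} + U \left(-10 + U\right)$ ($q{\left(U \right)} = \left(U^{2} + U \left(-10 + U\right)\right) - 66 = -66 + U^{2} + U \left(-10 + U\right)$)
$\frac{q{\left(-44 \right)}}{-908} + \frac{f{\left(-19 \right)}}{2404} = \frac{-66 - -440 + 2 \left(-44\right)^{2}}{-908} + \frac{\left(-19\right)^{2}}{2404} = \left(-66 + 440 + 2 \cdot 1936\right) \left(- \frac{1}{908}\right) + 361 \cdot \frac{1}{2404} = \left(-66 + 440 + 3872\right) \left(- \frac{1}{908}\right) + \frac{361}{2404} = 4246 \left(- \frac{1}{908}\right) + \frac{361}{2404} = - \frac{2123}{454} + \frac{361}{2404} = - \frac{2469899}{545708}$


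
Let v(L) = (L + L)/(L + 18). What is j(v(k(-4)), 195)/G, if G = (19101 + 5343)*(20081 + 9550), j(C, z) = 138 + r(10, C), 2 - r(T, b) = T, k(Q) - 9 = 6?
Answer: 65/362150082 ≈ 1.7948e-7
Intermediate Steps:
k(Q) = 15 (k(Q) = 9 + 6 = 15)
v(L) = 2*L/(18 + L) (v(L) = (2*L)/(18 + L) = 2*L/(18 + L))
r(T, b) = 2 - T
j(C, z) = 130 (j(C, z) = 138 + (2 - 1*10) = 138 + (2 - 10) = 138 - 8 = 130)
G = 724300164 (G = 24444*29631 = 724300164)
j(v(k(-4)), 195)/G = 130/724300164 = 130*(1/724300164) = 65/362150082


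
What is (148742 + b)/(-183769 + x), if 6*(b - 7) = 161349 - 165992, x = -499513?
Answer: -887851/4099692 ≈ -0.21657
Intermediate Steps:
b = -4601/6 (b = 7 + (161349 - 165992)/6 = 7 + (1/6)*(-4643) = 7 - 4643/6 = -4601/6 ≈ -766.83)
(148742 + b)/(-183769 + x) = (148742 - 4601/6)/(-183769 - 499513) = (887851/6)/(-683282) = (887851/6)*(-1/683282) = -887851/4099692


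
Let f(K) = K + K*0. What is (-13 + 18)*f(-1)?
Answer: -5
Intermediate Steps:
f(K) = K (f(K) = K + 0 = K)
(-13 + 18)*f(-1) = (-13 + 18)*(-1) = 5*(-1) = -5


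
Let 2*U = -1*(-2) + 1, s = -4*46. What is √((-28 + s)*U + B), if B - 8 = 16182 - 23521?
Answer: I*√7649 ≈ 87.459*I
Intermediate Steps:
B = -7331 (B = 8 + (16182 - 23521) = 8 - 7339 = -7331)
s = -184
U = 3/2 (U = (-1*(-2) + 1)/2 = (2 + 1)/2 = (½)*3 = 3/2 ≈ 1.5000)
√((-28 + s)*U + B) = √((-28 - 184)*(3/2) - 7331) = √(-212*3/2 - 7331) = √(-318 - 7331) = √(-7649) = I*√7649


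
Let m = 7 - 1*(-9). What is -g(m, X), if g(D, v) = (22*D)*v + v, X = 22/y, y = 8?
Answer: -3883/4 ≈ -970.75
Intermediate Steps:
X = 11/4 (X = 22/8 = 22*(⅛) = 11/4 ≈ 2.7500)
m = 16 (m = 7 + 9 = 16)
g(D, v) = v + 22*D*v (g(D, v) = 22*D*v + v = v + 22*D*v)
-g(m, X) = -11*(1 + 22*16)/4 = -11*(1 + 352)/4 = -11*353/4 = -1*3883/4 = -3883/4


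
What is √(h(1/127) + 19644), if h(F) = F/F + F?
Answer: 2*√79213583/127 ≈ 140.16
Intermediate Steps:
h(F) = 1 + F
√(h(1/127) + 19644) = √((1 + 1/127) + 19644) = √(128/127 + 19644) = √(2494916/127) = 2*√79213583/127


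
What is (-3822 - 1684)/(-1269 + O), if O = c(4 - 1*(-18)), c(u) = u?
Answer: 5506/1247 ≈ 4.4154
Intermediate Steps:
O = 22 (O = 4 - 1*(-18) = 4 + 18 = 22)
(-3822 - 1684)/(-1269 + O) = (-3822 - 1684)/(-1269 + 22) = -5506/(-1247) = -5506*(-1/1247) = 5506/1247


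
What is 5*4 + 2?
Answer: 22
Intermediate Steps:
5*4 + 2 = 20 + 2 = 22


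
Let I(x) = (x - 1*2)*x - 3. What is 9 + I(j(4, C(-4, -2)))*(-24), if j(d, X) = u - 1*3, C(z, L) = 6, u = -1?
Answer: -495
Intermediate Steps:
j(d, X) = -4 (j(d, X) = -1 - 1*3 = -1 - 3 = -4)
I(x) = -3 + x*(-2 + x) (I(x) = (x - 2)*x - 3 = (-2 + x)*x - 3 = x*(-2 + x) - 3 = -3 + x*(-2 + x))
9 + I(j(4, C(-4, -2)))*(-24) = 9 + (-3 + (-4)² - 2*(-4))*(-24) = 9 + (-3 + 16 + 8)*(-24) = 9 + 21*(-24) = 9 - 504 = -495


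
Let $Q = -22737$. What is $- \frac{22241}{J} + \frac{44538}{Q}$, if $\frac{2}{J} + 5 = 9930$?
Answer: $- \frac{128692544559}{1166} \approx -1.1037 \cdot 10^{8}$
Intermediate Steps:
$J = \frac{2}{9925}$ ($J = \frac{2}{-5 + 9930} = \frac{2}{9925} \approx 0.00020151$)
$- \frac{22241}{J} + \frac{44538}{Q} = - \frac{22241}{\frac{2}{9925}} + \frac{44538}{-22737} = \left(-22241\right) \frac{9925}{2} + 44538 \left(- \frac{1}{22737}\right) = - \frac{220741925}{2} - \frac{1142}{583} = - \frac{128692544559}{1166}$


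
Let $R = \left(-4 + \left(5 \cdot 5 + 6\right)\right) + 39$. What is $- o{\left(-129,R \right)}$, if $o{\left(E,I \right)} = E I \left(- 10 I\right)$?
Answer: $-5619240$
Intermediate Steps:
$R = 66$ ($R = \left(-4 + \left(25 + 6\right)\right) + 39 = \left(-4 + 31\right) + 39 = 27 + 39 = 66$)
$o{\left(E,I \right)} = - 10 E I^{2}$
$- o{\left(-129,R \right)} = - \left(-10\right) \left(-129\right) 66^{2} = - \left(-10\right) \left(-129\right) 4356 = \left(-1\right) 5619240 = -5619240$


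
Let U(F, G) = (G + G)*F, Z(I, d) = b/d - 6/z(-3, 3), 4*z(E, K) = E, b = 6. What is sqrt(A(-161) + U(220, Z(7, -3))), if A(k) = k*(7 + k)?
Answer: sqrt(27434) ≈ 165.63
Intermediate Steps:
z(E, K) = E/4
Z(I, d) = 8 + 6/d (Z(I, d) = 6/d - 6/((1/4)*(-3)) = 6/d - 6/(-3/4) = 6/d - 6*(-4/3) = 6/d + 8 = 8 + 6/d)
U(F, G) = 2*F*G (U(F, G) = (2*G)*F = 2*F*G)
sqrt(A(-161) + U(220, Z(7, -3))) = sqrt(-161*(7 - 161) + 2*220*(8 + 6/(-3))) = sqrt(-161*(-154) + 2*220*(8 + 6*(-1/3))) = sqrt(24794 + 2*220*(8 - 2)) = sqrt(24794 + 2*220*6) = sqrt(24794 + 2640) = sqrt(27434)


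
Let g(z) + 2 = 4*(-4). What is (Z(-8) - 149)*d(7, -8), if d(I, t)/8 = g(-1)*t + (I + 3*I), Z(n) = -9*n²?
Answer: -997600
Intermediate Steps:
g(z) = -18 (g(z) = -2 + 4*(-4) = -2 - 16 = -18)
d(I, t) = -144*t + 32*I (d(I, t) = 8*(-18*t + (I + 3*I)) = 8*(-18*t + 4*I) = -144*t + 32*I)
(Z(-8) - 149)*d(7, -8) = (-9*(-8)² - 149)*(-144*(-8) + 32*7) = (-9*64 - 149)*(1152 + 224) = (-576 - 149)*1376 = -725*1376 = -997600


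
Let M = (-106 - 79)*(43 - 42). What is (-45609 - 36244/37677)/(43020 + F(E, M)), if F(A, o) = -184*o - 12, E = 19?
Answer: -1718446537/2902937496 ≈ -0.59197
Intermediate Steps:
M = -185 (M = -185*1 = -185)
F(A, o) = -12 - 184*o
(-45609 - 36244/37677)/(43020 + F(E, M)) = (-45609 - 36244/37677)/(43020 + (-12 - 184*(-185))) = (-45609 - 36244*1/37677)/(43020 + (-12 + 34040)) = (-45609 - 36244/37677)/(43020 + 34028) = -1718446537/37677/77048 = -1718446537/37677*1/77048 = -1718446537/2902937496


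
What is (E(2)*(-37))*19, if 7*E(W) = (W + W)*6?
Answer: -16872/7 ≈ -2410.3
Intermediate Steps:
E(W) = 12*W/7 (E(W) = ((W + W)*6)/7 = ((2*W)*6)/7 = (12*W)/7 = 12*W/7)
(E(2)*(-37))*19 = (((12/7)*2)*(-37))*19 = ((24/7)*(-37))*19 = -888/7*19 = -16872/7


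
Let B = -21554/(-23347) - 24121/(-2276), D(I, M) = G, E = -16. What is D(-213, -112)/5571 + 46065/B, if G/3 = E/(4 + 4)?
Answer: 4545547530133478/1136873767587 ≈ 3998.3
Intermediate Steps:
G = -6 (G = 3*(-16/(4 + 4)) = 3*(-16/8) = 3*(-16*⅛) = 3*(-2) = -6)
D(I, M) = -6
B = 612209891/53137772 (B = -21554*(-1/23347) - 24121*(-1/2276) = 21554/23347 + 24121/2276 = 612209891/53137772 ≈ 11.521)
D(-213, -112)/5571 + 46065/B = -6/5571 + 46065/(612209891/53137772) = -6*1/5571 + 46065*(53137772/612209891) = -2/1857 + 2447791467180/612209891 = 4545547530133478/1136873767587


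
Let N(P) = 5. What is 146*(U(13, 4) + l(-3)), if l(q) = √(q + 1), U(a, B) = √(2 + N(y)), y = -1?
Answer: 146*√7 + 146*I*√2 ≈ 386.28 + 206.48*I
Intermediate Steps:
U(a, B) = √7 (U(a, B) = √(2 + 5) = √7)
l(q) = √(1 + q)
146*(U(13, 4) + l(-3)) = 146*(√7 + √(1 - 3)) = 146*(√7 + √(-2)) = 146*(√7 + I*√2) = 146*√7 + 146*I*√2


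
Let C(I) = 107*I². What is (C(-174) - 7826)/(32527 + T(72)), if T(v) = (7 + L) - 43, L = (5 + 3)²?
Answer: 3231706/32555 ≈ 99.269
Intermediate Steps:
L = 64 (L = 8² = 64)
T(v) = 28 (T(v) = (7 + 64) - 43 = 71 - 43 = 28)
(C(-174) - 7826)/(32527 + T(72)) = (107*(-174)² - 7826)/(32527 + 28) = (107*30276 - 7826)/32555 = (3239532 - 7826)*(1/32555) = 3231706*(1/32555) = 3231706/32555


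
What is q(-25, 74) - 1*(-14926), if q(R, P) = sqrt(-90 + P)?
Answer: 14926 + 4*I ≈ 14926.0 + 4.0*I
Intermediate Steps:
q(-25, 74) - 1*(-14926) = sqrt(-90 + 74) - 1*(-14926) = sqrt(-16) + 14926 = 4*I + 14926 = 14926 + 4*I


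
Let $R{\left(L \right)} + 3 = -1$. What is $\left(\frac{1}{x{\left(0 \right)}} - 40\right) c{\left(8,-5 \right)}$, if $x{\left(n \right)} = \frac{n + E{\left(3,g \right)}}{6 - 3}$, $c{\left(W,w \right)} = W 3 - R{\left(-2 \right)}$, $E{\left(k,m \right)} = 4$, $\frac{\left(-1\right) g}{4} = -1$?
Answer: $-1099$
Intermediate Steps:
$R{\left(L \right)} = -4$ ($R{\left(L \right)} = -3 - 1 = -4$)
$g = 4$ ($g = \left(-4\right) \left(-1\right) = 4$)
$c{\left(W,w \right)} = 4 + 3 W$ ($c{\left(W,w \right)} = W 3 - -4 = 3 W + 4 = 4 + 3 W$)
$x{\left(n \right)} = \frac{4}{3} + \frac{n}{3}$ ($x{\left(n \right)} = \frac{n + 4}{6 - 3} = \frac{4 + n}{3} = \left(4 + n\right) \frac{1}{3} = \frac{4}{3} + \frac{n}{3}$)
$\left(\frac{1}{x{\left(0 \right)}} - 40\right) c{\left(8,-5 \right)} = \left(\frac{1}{\frac{4}{3} + \frac{1}{3} \cdot 0} - 40\right) \left(4 + 3 \cdot 8\right) = \left(\frac{1}{\frac{4}{3} + 0} - 40\right) \left(4 + 24\right) = \left(\frac{1}{\frac{4}{3}} - 40\right) 28 = \left(\frac{3}{4} - 40\right) 28 = \left(- \frac{157}{4}\right) 28 = -1099$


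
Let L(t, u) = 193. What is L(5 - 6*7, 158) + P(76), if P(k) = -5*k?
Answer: -187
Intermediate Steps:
L(5 - 6*7, 158) + P(76) = 193 - 5*76 = 193 - 380 = -187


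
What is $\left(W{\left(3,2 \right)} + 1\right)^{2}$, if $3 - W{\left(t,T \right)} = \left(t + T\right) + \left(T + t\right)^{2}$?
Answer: $676$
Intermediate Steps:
$W{\left(t,T \right)} = 3 - T - t - \left(T + t\right)^{2}$ ($W{\left(t,T \right)} = 3 - \left(\left(t + T\right) + \left(T + t\right)^{2}\right) = 3 - \left(\left(T + t\right) + \left(T + t\right)^{2}\right) = 3 - \left(T + t + \left(T + t\right)^{2}\right) = 3 - T - t - \left(T + t\right)^{2}$)
$\left(W{\left(3,2 \right)} + 1\right)^{2} = \left(\left(3 - 2 - 3 - \left(2 + 3\right)^{2}\right) + 1\right)^{2} = \left(\left(3 - 2 - 3 - 5^{2}\right) + 1\right)^{2} = \left(\left(3 - 2 - 3 - 25\right) + 1\right)^{2} = \left(-27 + 1\right)^{2} = \left(-26\right)^{2} = 676$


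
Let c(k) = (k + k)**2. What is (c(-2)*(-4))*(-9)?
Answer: 576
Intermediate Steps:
c(k) = 4*k**2 (c(k) = (2*k)**2 = 4*k**2)
(c(-2)*(-4))*(-9) = ((4*(-2)**2)*(-4))*(-9) = ((4*4)*(-4))*(-9) = (16*(-4))*(-9) = -64*(-9) = 576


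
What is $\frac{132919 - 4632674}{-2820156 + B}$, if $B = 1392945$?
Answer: $\frac{4499755}{1427211} \approx 3.1528$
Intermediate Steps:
$\frac{132919 - 4632674}{-2820156 + B} = \frac{132919 - 4632674}{-2820156 + 1392945} = - \frac{4499755}{-1427211} = \left(-4499755\right) \left(- \frac{1}{1427211}\right) = \frac{4499755}{1427211}$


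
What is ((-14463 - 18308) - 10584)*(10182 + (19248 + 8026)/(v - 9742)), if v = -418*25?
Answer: -4456193166425/10096 ≈ -4.4138e+8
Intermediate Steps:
v = -10450
((-14463 - 18308) - 10584)*(10182 + (19248 + 8026)/(v - 9742)) = ((-14463 - 18308) - 10584)*(10182 + (19248 + 8026)/(-10450 - 9742)) = (-32771 - 10584)*(10182 + 27274/(-20192)) = -43355*(10182 + 27274*(-1/20192)) = -43355*(10182 - 13637/10096) = -43355*102783835/10096 = -4456193166425/10096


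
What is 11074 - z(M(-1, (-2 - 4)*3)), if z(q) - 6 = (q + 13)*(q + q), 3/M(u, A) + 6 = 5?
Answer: 11128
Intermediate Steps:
M(u, A) = -3 (M(u, A) = 3/(-6 + 5) = 3/(-1) = 3*(-1) = -3)
z(q) = 6 + 2*q*(13 + q) (z(q) = 6 + (q + 13)*(q + q) = 6 + (13 + q)*(2*q) = 6 + 2*q*(13 + q))
11074 - z(M(-1, (-2 - 4)*3)) = 11074 - (6 + 2*(-3)**2 + 26*(-3)) = 11074 - (6 + 2*9 - 78) = 11074 - (6 + 18 - 78) = 11074 - 1*(-54) = 11074 + 54 = 11128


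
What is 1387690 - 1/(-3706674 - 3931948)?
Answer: 10600039363181/7638622 ≈ 1.3877e+6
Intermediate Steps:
1387690 - 1/(-3706674 - 3931948) = 1387690 - 1/(-7638622) = 1387690 - 1*(-1/7638622) = 1387690 + 1/7638622 = 10600039363181/7638622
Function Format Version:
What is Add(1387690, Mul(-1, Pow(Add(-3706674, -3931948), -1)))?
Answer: Rational(10600039363181, 7638622) ≈ 1.3877e+6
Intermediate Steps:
Add(1387690, Mul(-1, Pow(Add(-3706674, -3931948), -1))) = Add(1387690, Mul(-1, Pow(-7638622, -1))) = Add(1387690, Mul(-1, Rational(-1, 7638622))) = Add(1387690, Rational(1, 7638622)) = Rational(10600039363181, 7638622)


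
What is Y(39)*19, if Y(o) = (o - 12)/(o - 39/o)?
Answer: 27/2 ≈ 13.500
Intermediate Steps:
Y(o) = (-12 + o)/(o - 39/o)
Y(39)*19 = (39*(-12 + 39)/(-39 + 39²))*19 = (39*27/(-39 + 1521))*19 = (39*27/1482)*19 = (39*(1/1482)*27)*19 = (27/38)*19 = 27/2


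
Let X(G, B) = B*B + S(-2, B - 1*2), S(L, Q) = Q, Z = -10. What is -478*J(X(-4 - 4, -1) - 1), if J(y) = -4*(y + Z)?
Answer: -24856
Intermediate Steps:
X(G, B) = -2 + B + B² (X(G, B) = B*B + (B - 1*2) = B² + (B - 2) = B² + (-2 + B) = -2 + B + B²)
J(y) = 40 - 4*y (J(y) = -4*(y - 10) = -4*(-10 + y) = 40 - 4*y)
-478*J(X(-4 - 4, -1) - 1) = -478*(40 - 4*((-2 - 1 + (-1)²) - 1)) = -478*(40 - 4*((-2 - 1 + 1) - 1)) = -478*(40 - 4*(-2 - 1)) = -478*(40 - 4*(-3)) = -478*(40 + 12) = -478*52 = -24856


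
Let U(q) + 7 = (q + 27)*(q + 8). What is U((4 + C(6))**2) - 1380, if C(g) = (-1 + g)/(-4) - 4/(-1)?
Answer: 639905/256 ≈ 2499.6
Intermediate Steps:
C(g) = 17/4 - g/4 (C(g) = (-1 + g)*(-1/4) - 4*(-1) = (1/4 - g/4) + 4 = 17/4 - g/4)
U(q) = -7 + (8 + q)*(27 + q) (U(q) = -7 + (q + 27)*(q + 8) = -7 + (27 + q)*(8 + q) = -7 + (8 + q)*(27 + q))
U((4 + C(6))**2) - 1380 = (209 + ((4 + (17/4 - 1/4*6))**2)**2 + 35*(4 + (17/4 - 1/4*6))**2) - 1380 = (209 + ((4 + (17/4 - 3/2))**2)**2 + 35*(4 + (17/4 - 3/2))**2) - 1380 = (209 + ((4 + 11/4)**2)**2 + 35*(4 + 11/4)**2) - 1380 = (209 + ((27/4)**2)**2 + 35*(27/4)**2) - 1380 = (209 + (729/16)**2 + 35*(729/16)) - 1380 = (209 + 531441/256 + 25515/16) - 1380 = 993185/256 - 1380 = 639905/256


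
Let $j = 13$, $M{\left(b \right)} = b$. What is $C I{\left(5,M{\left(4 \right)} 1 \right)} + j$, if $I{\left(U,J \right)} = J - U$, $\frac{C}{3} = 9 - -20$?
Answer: $-74$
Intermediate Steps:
$C = 87$ ($C = 3 \left(9 - -20\right) = 3 \left(9 + 20\right) = 3 \cdot 29 = 87$)
$C I{\left(5,M{\left(4 \right)} 1 \right)} + j = 87 \left(4 \cdot 1 - 5\right) + 13 = 87 \left(4 - 5\right) + 13 = 87 \left(-1\right) + 13 = -87 + 13 = -74$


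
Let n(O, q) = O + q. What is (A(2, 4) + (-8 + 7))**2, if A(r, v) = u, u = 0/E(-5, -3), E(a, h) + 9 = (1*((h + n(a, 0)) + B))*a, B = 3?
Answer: 1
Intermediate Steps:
E(a, h) = -9 + a*(3 + a + h) (E(a, h) = -9 + (1*((h + (a + 0)) + 3))*a = -9 + (1*((h + a) + 3))*a = -9 + (1*((a + h) + 3))*a = -9 + (1*(3 + a + h))*a = -9 + (3 + a + h)*a = -9 + a*(3 + a + h))
u = 0 (u = 0/(-9 + (-5)**2 + 3*(-5) - 5*(-3)) = 0/(-9 + 25 - 15 + 15) = 0/16 = 0*(1/16) = 0)
A(r, v) = 0
(A(2, 4) + (-8 + 7))**2 = (0 + (-8 + 7))**2 = (0 - 1)**2 = (-1)**2 = 1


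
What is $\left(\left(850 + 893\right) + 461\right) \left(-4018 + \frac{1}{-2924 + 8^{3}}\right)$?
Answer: $- \frac{5339970767}{603} \approx -8.8557 \cdot 10^{6}$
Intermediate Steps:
$\left(\left(850 + 893\right) + 461\right) \left(-4018 + \frac{1}{-2924 + 8^{3}}\right) = \left(1743 + 461\right) \left(-4018 + \frac{1}{-2924 + 512}\right) = 2204 \left(-4018 + \frac{1}{-2412}\right) = 2204 \left(-4018 - \frac{1}{2412}\right) = 2204 \left(- \frac{9691417}{2412}\right) = - \frac{5339970767}{603}$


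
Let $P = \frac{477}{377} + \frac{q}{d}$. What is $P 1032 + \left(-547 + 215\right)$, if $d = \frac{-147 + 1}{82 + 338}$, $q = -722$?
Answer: $\frac{59016681980}{27521} \approx 2.1444 \cdot 10^{6}$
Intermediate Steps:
$d = - \frac{73}{210}$ ($d = - \frac{146}{420} = \left(-146\right) \frac{1}{420} = - \frac{73}{210} \approx -0.34762$)
$P = \frac{57195561}{27521}$ ($P = \frac{477}{377} - \frac{722}{- \frac{73}{210}} = 477 \cdot \frac{1}{377} - - \frac{151620}{73} = \frac{477}{377} + \frac{151620}{73} = \frac{57195561}{27521} \approx 2078.3$)
$P 1032 + \left(-547 + 215\right) = \frac{57195561}{27521} \cdot 1032 + \left(-547 + 215\right) = \frac{59025818952}{27521} - 332 = \frac{59016681980}{27521}$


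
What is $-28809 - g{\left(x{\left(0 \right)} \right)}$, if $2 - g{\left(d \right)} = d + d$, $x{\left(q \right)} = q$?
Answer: $-28811$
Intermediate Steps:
$g{\left(d \right)} = 2 - 2 d$ ($g{\left(d \right)} = 2 - \left(d + d\right) = 2 - 2 d$)
$-28809 - g{\left(x{\left(0 \right)} \right)} = -28809 - \left(2 - 0\right) = -28809 - \left(2 + 0\right) = -28809 - 2 = -28811$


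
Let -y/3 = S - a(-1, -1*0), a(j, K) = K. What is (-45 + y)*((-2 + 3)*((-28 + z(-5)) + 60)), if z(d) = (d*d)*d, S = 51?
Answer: 18414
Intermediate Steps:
y = -153 (y = -3*(51 - (-1)*0) = -3*(51 - 1*0) = -3*(51 + 0) = -3*51 = -153)
z(d) = d**3 (z(d) = d**2*d = d**3)
(-45 + y)*((-2 + 3)*((-28 + z(-5)) + 60)) = (-45 - 153)*((-2 + 3)*((-28 + (-5)**3) + 60)) = -198*((-28 - 125) + 60) = -198*(-153 + 60) = -198*(-93) = 18414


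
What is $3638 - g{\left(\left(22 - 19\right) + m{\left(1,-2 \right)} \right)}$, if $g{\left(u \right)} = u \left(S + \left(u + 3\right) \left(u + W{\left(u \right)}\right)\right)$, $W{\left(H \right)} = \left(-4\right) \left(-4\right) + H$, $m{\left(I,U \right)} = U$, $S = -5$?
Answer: $3571$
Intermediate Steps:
$W{\left(H \right)} = 16 + H$
$g{\left(u \right)} = u \left(-5 + \left(3 + u\right) \left(16 + 2 u\right)\right)$ ($g{\left(u \right)} = u \left(-5 + \left(u + 3\right) \left(u + \left(16 + u\right)\right)\right) = u \left(-5 + \left(3 + u\right) \left(16 + 2 u\right)\right)$)
$3638 - g{\left(\left(22 - 19\right) + m{\left(1,-2 \right)} \right)} = 3638 - \left(\left(22 - 19\right) - 2\right) \left(43 + 2 \left(\left(22 - 19\right) - 2\right)^{2} + 22 \left(\left(22 - 19\right) - 2\right)\right) = 3638 - \left(3 - 2\right) \left(43 + 2 \left(3 - 2\right)^{2} + 22 \left(3 - 2\right)\right) = 3638 - 1 \left(43 + 2 \cdot 1^{2} + 22 \cdot 1\right) = 3638 - 1 \left(43 + 2 \cdot 1 + 22\right) = 3638 - 1 \left(43 + 2 + 22\right) = 3638 - 1 \cdot 67 = 3638 - 67 = 3571$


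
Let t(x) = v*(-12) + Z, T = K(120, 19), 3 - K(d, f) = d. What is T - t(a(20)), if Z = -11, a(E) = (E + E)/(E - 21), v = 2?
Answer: -82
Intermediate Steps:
K(d, f) = 3 - d
a(E) = 2*E/(-21 + E) (a(E) = (2*E)/(-21 + E) = 2*E/(-21 + E))
T = -117 (T = 3 - 1*120 = 3 - 120 = -117)
t(x) = -35 (t(x) = 2*(-12) - 11 = -24 - 11 = -35)
T - t(a(20)) = -117 - 1*(-35) = -117 + 35 = -82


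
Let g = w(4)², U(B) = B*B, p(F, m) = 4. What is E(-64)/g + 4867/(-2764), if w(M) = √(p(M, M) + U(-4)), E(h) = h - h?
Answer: -4867/2764 ≈ -1.7609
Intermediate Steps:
U(B) = B²
E(h) = 0
w(M) = 2*√5 (w(M) = √(4 + (-4)²) = √(4 + 16) = √20 = 2*√5)
g = 20 (g = (2*√5)² = 20)
E(-64)/g + 4867/(-2764) = 0/20 + 4867/(-2764) = 0*(1/20) + 4867*(-1/2764) = 0 - 4867/2764 = -4867/2764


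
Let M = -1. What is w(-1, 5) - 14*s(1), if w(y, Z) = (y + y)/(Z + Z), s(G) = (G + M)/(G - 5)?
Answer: -⅕ ≈ -0.20000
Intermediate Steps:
s(G) = (-1 + G)/(-5 + G) (s(G) = (G - 1)/(G - 5) = (-1 + G)/(-5 + G))
w(y, Z) = y/Z (w(y, Z) = (2*y)/((2*Z)) = (2*y)*(1/(2*Z)) = y/Z)
w(-1, 5) - 14*s(1) = -1/5 - 14*(-1 + 1)/(-5 + 1) = -1*⅕ - 14*0/(-4) = -⅕ - (-7)*0/2 = -⅕ - 14*0 = -⅕ + 0 = -⅕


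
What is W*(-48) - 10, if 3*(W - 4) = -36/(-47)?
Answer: -10070/47 ≈ -214.26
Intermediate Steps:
W = 200/47 (W = 4 + (-36/(-47))/3 = 4 + (-36*(-1/47))/3 = 4 + (⅓)*(36/47) = 4 + 12/47 = 200/47 ≈ 4.2553)
W*(-48) - 10 = (200/47)*(-48) - 10 = -9600/47 - 10 = -10070/47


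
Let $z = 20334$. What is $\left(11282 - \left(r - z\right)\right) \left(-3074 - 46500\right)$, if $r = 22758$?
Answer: $-439126492$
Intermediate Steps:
$\left(11282 - \left(r - z\right)\right) \left(-3074 - 46500\right) = \left(11282 + \left(20334 - 22758\right)\right) \left(-3074 - 46500\right) = \left(11282 + \left(20334 - 22758\right)\right) \left(-49574\right) = \left(11282 - 2424\right) \left(-49574\right) = 8858 \left(-49574\right) = -439126492$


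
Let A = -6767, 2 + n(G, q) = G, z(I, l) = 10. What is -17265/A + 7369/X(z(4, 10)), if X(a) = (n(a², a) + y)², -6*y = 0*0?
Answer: 215679083/64990268 ≈ 3.3186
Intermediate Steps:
n(G, q) = -2 + G
y = 0 (y = -0*0 = -⅙*0 = 0)
X(a) = (-2 + a²)² (X(a) = ((-2 + a²) + 0)² = (-2 + a²)²)
-17265/A + 7369/X(z(4, 10)) = -17265/(-6767) + 7369/((-2 + 10²)²) = -17265*(-1/6767) + 7369/((-2 + 100)²) = 17265/6767 + 7369/(98²) = 17265/6767 + 7369/9604 = 215679083/64990268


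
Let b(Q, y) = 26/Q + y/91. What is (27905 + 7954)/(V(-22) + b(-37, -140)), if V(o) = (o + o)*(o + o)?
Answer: 5749393/310046 ≈ 18.544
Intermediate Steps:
V(o) = 4*o² (V(o) = (2*o)*(2*o) = 4*o²)
b(Q, y) = 26/Q + y/91 (b(Q, y) = 26/Q + y*(1/91) = 26/Q + y/91)
(27905 + 7954)/(V(-22) + b(-37, -140)) = (27905 + 7954)/(4*(-22)² + (26/(-37) + (1/91)*(-140))) = 35859/(4*484 + (26*(-1/37) - 20/13)) = 35859/(1936 + (-26/37 - 20/13)) = 35859/(1936 - 1078/481) = 35859/(930138/481) = 35859*(481/930138) = 5749393/310046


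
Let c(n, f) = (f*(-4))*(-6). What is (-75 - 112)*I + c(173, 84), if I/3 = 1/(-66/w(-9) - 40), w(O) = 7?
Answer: 701463/346 ≈ 2027.3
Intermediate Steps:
c(n, f) = 24*f (c(n, f) = -4*f*(-6) = 24*f)
I = -21/346 (I = 3/(-66/7 - 40) = 3/(-346/7) = 3*(-7/346) = -21/346 ≈ -0.060694)
(-75 - 112)*I + c(173, 84) = (-75 - 112)*(-21/346) + 24*84 = -187*(-21/346) + 2016 = 3927/346 + 2016 = 701463/346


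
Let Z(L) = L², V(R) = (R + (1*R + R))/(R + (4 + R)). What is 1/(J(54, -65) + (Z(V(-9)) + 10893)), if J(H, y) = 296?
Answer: 196/2193773 ≈ 8.9344e-5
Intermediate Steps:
V(R) = 3*R/(4 + 2*R) (V(R) = (R + (R + R))/(4 + 2*R) = (R + 2*R)/(4 + 2*R) = (3*R)/(4 + 2*R) = 3*R/(4 + 2*R))
1/(J(54, -65) + (Z(V(-9)) + 10893)) = 1/(296 + (((3/2)*(-9)/(2 - 9))² + 10893)) = 1/(296 + (((3/2)*(-9)/(-7))² + 10893)) = 1/(296 + (((3/2)*(-9)*(-⅐))² + 10893)) = 1/(296 + ((27/14)² + 10893)) = 1/(296 + (729/196 + 10893)) = 1/(296 + 2135757/196) = 1/(2193773/196) = 196/2193773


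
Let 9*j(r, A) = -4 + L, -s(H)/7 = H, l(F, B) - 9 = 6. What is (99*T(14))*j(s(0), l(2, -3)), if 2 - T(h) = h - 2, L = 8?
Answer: -440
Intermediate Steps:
l(F, B) = 15 (l(F, B) = 9 + 6 = 15)
s(H) = -7*H
T(h) = 4 - h (T(h) = 2 - (h - 2) = 2 - (-2 + h) = 2 + (2 - h) = 4 - h)
j(r, A) = 4/9 (j(r, A) = (-4 + 8)/9 = (⅑)*4 = 4/9)
(99*T(14))*j(s(0), l(2, -3)) = (99*(4 - 1*14))*(4/9) = (99*(4 - 14))*(4/9) = (99*(-10))*(4/9) = -990*4/9 = -440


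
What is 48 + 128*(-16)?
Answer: -2000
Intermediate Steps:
48 + 128*(-16) = 48 - 2048 = -2000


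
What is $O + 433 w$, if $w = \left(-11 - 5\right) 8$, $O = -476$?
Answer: $-55900$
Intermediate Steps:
$w = -128$ ($w = \left(-16\right) 8 = -128$)
$O + 433 w = -476 + 433 \left(-128\right) = -476 - 55424 = -55900$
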